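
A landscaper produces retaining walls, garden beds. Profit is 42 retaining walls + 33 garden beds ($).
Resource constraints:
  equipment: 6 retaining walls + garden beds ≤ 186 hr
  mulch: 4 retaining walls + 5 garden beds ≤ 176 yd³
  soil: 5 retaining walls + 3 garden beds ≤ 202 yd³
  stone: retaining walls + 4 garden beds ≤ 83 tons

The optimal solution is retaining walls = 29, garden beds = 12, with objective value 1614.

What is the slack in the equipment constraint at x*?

0

equipment used = 6·29 + 1·12 = 186; slack = 186 − 186 = 0.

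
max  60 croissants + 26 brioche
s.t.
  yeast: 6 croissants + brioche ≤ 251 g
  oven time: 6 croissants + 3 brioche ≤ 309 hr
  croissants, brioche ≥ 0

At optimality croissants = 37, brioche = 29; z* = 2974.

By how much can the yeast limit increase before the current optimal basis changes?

58

Binding constraints: yeast, oven time. The basis is B = [[6,1],[6,3]] with det 12.
Per unit increase in yeast, x* moves by d = (0.25, -0.5).
The basis stays optimal until brioche reaches 0; allowable increase = 58 g.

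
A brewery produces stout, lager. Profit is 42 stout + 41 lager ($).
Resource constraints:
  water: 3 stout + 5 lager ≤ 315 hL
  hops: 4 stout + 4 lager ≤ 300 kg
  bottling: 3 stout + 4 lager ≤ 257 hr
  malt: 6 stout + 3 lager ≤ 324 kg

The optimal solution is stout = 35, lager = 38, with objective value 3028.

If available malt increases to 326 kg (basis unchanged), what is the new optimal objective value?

3034

Binding: bottling and malt. Non-binding: water (20 unused), hops (8 unused).
Slack constraints have shadow price 0 (complementary slackness).
The binding rows give the dual system: 3·y_bottling + 6·y_malt = 42 and 4·y_bottling + 3·y_malt = 41.
This yields shadow prices y_bottling = 8, y_malt = 3.
Δz = y_malt·Δb = 3 × (2) = 6, so new z* = 3028 + 6 = 3034.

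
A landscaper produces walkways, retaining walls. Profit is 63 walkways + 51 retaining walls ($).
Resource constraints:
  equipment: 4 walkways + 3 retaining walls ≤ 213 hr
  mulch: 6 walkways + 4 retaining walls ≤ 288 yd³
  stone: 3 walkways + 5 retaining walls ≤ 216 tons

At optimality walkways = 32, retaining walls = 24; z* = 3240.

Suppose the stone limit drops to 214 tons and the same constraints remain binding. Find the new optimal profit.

3234

At the optimum: equipment uses 200 of 213 (slack = 13); mulch uses 288 of 288 (binding); stone uses 216 of 216 (binding).
Slack constraints have shadow price 0 (complementary slackness).
The binding rows give the dual system: 6·y_mulch + 3·y_stone = 63 and 4·y_mulch + 5·y_stone = 51.
Solving: y_mulch = 9, y_stone = 3.
Δz = y_stone·Δb = 3 × (-2) = -6, so new z* = 3240 − 6 = 3234.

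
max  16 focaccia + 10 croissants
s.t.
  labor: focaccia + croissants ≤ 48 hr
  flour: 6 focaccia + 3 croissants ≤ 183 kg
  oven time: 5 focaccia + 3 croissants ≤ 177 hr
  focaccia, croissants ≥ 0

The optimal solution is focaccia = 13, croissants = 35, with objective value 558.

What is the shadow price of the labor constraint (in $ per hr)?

4

Binding: labor and flour. Non-binding: oven time (7 unused).
Since oven time is not tight, its dual is 0.
From A_Bᵀ y = c: 1·y_labor + 6·y_flour = 16; 1·y_labor + 3·y_flour = 10.
Solving: y_labor = 4, y_flour = 2.
Shadow price of labor = 4.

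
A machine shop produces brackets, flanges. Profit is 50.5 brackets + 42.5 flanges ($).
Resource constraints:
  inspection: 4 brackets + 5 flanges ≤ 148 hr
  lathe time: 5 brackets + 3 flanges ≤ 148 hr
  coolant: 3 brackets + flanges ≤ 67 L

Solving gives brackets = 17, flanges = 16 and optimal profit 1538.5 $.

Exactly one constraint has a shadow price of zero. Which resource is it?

inspection: 148/148 (binding)
lathe time: 133/148 (slack 15)
coolant: 67/67 (binding)
By complementary slackness, a constraint with positive slack has shadow price 0 → lathe time.

lathe time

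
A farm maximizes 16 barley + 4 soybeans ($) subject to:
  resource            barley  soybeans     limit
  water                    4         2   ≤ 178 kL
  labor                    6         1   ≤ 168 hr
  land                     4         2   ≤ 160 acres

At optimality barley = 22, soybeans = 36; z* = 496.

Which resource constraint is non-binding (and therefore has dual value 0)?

water

water: 160/178 (slack 18)
labor: 168/168 (binding)
land: 160/160 (binding)
By complementary slackness, a constraint with positive slack has shadow price 0 → water.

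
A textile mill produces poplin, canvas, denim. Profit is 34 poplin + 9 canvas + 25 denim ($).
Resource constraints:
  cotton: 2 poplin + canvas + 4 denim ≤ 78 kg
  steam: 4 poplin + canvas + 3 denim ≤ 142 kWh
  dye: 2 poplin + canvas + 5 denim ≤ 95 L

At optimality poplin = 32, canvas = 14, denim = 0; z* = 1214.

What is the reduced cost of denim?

-3

Check each constraint at x*: cotton 78/78 (tight); steam 142/142 (tight); dye 78/95 (slack 17).
Since dye is not tight, its dual is 0.
Dual feasibility on the basic columns requires 2·y_cotton + 4·y_steam = 34, 1·y_cotton + 1·y_steam = 9.
→ y_cotton = 1 and y_steam = 8.
Reduced cost of denim: c₃ − yᵀa₃ = 25 − (1·4 + 8·3) = 25 − 28 = -3.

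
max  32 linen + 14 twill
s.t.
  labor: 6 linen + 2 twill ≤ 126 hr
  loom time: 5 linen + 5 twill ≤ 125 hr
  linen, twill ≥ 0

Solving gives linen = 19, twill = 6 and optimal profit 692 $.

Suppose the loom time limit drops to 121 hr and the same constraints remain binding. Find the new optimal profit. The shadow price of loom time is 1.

688

Δb = -4, so new z* = 692 + (1)·(-4) = 692 − 4 = 688.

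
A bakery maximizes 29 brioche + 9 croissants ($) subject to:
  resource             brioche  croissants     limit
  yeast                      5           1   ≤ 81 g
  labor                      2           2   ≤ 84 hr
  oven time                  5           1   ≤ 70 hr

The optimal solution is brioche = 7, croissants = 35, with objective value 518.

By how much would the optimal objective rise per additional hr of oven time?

Check each constraint at x*: yeast 70/81 (slack 11); labor 84/84 (tight); oven time 70/70 (tight).
Slack constraints have shadow price 0 (complementary slackness).
The binding rows give the dual system: 2·y_labor + 5·y_oven time = 29 and 2·y_labor + 1·y_oven time = 9.
→ y_labor = 2 and y_oven time = 5.
Shadow price of oven time = 5.

5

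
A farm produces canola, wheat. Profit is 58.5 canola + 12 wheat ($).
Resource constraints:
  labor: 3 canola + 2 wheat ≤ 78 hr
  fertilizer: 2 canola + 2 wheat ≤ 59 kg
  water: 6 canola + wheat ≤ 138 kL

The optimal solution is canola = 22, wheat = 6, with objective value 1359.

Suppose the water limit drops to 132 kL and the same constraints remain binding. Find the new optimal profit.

1305

At the optimum: labor uses 78 of 78 (binding); fertilizer uses 56 of 59 (slack = 3); water uses 138 of 138 (binding).
Slack constraints have shadow price 0 (complementary slackness).
From A_Bᵀ y = c: 3·y_labor + 6·y_water = 58.5; 2·y_labor + 1·y_water = 12.
→ y_labor = 1.5 and y_water = 9.
Δz = y_water·Δb = 9 × (-6) = -54, so new z* = 1359 − 54 = 1305.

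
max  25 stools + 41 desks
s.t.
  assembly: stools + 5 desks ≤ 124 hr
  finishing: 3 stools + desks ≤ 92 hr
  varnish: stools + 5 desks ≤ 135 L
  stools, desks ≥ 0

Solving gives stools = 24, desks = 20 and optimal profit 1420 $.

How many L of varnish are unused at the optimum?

varnish used = 1·24 + 5·20 = 124; slack = 135 − 124 = 11.

11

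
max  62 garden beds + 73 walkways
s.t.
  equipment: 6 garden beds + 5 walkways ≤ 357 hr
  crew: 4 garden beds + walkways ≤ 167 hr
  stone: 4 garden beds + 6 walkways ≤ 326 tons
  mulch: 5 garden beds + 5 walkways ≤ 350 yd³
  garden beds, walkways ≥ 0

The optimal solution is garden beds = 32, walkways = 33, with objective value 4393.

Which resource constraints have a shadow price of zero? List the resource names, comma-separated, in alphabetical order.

crew, mulch

equipment: 357/357 (binding)
crew: 161/167 (slack 6)
stone: 326/326 (binding)
mulch: 325/350 (slack 25)
By complementary slackness, a constraint with positive slack has shadow price 0 → crew, mulch.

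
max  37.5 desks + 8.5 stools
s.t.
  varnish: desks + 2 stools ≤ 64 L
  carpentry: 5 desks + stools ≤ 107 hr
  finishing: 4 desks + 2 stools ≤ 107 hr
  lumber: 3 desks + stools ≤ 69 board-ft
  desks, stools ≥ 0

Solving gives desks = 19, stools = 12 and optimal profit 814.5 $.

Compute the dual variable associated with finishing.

At the optimum: varnish uses 43 of 64 (slack = 21); carpentry uses 107 of 107 (binding); finishing uses 100 of 107 (slack = 7); lumber uses 69 of 69 (binding).
Since varnish, finishing are not tight, their duals are 0.
Dual feasibility on the basic columns requires 5·y_carpentry + 3·y_lumber = 37.5, 1·y_carpentry + 1·y_lumber = 8.5.
→ y_carpentry = 6 and y_lumber = 2.5.
Shadow price of finishing = 0.

0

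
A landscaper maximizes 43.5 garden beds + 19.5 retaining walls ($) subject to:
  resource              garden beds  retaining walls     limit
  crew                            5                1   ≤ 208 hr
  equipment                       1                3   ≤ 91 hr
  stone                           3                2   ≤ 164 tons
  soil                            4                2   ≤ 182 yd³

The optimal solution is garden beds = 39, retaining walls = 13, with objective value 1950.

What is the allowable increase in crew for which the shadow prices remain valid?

Binding constraints: crew, soil. The basis is B = [[5,1],[4,2]] with det 6.
Per unit increase in crew, x* moves by d = (0.3333, -0.6667).
The basis stays optimal until retaining walls reaches 0; allowable increase = 19.5 hr.

19.5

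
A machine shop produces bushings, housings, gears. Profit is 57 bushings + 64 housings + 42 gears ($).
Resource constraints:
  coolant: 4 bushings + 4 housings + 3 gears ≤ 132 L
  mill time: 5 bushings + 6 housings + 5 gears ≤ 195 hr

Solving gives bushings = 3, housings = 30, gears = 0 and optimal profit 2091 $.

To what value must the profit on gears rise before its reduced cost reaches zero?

51.5

Check each constraint at x*: coolant 132/132 (tight); mill time 195/195 (tight).
The binding rows give the dual system: 4·y_coolant + 5·y_mill time = 57 and 4·y_coolant + 6·y_mill time = 64.
Solving: y_coolant = 5.5, y_mill time = 7.
gears enters the basis when its profit ≥ yᵀa₃ = 5.5·3 + 7·5 = 51.5.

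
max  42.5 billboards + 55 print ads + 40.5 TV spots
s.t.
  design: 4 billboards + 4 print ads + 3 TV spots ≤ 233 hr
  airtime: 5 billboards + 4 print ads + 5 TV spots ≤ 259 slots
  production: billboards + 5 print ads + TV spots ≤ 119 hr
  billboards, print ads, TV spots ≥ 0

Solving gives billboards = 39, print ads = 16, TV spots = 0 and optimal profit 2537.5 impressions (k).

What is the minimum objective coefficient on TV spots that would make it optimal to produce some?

Check each constraint at x*: design 220/233 (slack 13); airtime 259/259 (tight); production 119/119 (tight).
By complementary slackness, y = 0 for the non-binding constraint.
From A_Bᵀ y = c: 5·y_airtime + 1·y_production = 42.5; 4·y_airtime + 5·y_production = 55.
This yields shadow prices y_airtime = 7.5, y_production = 5.
TV spots enters the basis when its profit ≥ yᵀa₃ = 7.5·5 + 5·1 = 42.5.

42.5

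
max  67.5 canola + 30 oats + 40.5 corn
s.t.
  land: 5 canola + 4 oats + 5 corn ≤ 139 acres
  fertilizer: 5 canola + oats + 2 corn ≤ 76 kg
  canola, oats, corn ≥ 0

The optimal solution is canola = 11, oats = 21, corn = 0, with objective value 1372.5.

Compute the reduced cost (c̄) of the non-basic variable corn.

-3

Both land and fertilizer are binding at x*.
Dual feasibility on the basic columns requires 5·y_land + 5·y_fertilizer = 67.5, 4·y_land + 1·y_fertilizer = 30.
Solving: y_land = 5.5, y_fertilizer = 8.
Reduced cost of corn: c₃ − yᵀa₃ = 40.5 − (5.5·5 + 8·2) = 40.5 − 43.5 = -3.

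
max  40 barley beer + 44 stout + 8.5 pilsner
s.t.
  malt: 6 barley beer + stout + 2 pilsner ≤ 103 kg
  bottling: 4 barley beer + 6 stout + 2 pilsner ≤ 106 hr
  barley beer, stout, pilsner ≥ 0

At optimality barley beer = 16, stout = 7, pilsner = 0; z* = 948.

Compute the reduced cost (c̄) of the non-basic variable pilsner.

At the optimum: malt uses 103 of 103 (binding); bottling uses 106 of 106 (binding).
The binding rows give the dual system: 6·y_malt + 4·y_bottling = 40 and 1·y_malt + 6·y_bottling = 44.
→ y_malt = 2 and y_bottling = 7.
Reduced cost of pilsner: c₃ − yᵀa₃ = 8.5 − (2·2 + 7·2) = 8.5 − 18 = -9.5.

-9.5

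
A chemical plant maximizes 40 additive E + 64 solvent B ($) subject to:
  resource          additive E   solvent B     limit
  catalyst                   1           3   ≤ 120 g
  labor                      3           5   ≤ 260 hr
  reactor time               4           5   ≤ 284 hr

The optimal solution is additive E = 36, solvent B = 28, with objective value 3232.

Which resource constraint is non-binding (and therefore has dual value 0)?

catalyst: 120/120 (binding)
labor: 248/260 (slack 12)
reactor time: 284/284 (binding)
By complementary slackness, a constraint with positive slack has shadow price 0 → labor.

labor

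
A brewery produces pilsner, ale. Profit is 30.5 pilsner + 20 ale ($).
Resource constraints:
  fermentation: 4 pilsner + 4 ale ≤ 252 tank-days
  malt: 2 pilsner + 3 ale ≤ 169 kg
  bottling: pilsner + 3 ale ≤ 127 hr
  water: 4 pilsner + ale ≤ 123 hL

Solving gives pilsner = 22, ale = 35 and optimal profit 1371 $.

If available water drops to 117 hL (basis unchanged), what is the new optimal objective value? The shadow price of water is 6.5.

1332

Δb = -6, so new z* = 1371 + (6.5)·(-6) = 1371 − 39 = 1332.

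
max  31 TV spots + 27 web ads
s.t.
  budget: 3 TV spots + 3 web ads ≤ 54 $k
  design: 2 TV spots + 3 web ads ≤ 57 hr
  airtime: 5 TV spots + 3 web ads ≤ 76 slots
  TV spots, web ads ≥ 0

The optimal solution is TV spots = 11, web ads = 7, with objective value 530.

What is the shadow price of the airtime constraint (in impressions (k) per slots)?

Binding: budget and airtime. Non-binding: design (14 unused).
Since design is not tight, its dual is 0.
From A_Bᵀ y = c: 3·y_budget + 5·y_airtime = 31; 3·y_budget + 3·y_airtime = 27.
Solving: y_budget = 7, y_airtime = 2.
Shadow price of airtime = 2.

2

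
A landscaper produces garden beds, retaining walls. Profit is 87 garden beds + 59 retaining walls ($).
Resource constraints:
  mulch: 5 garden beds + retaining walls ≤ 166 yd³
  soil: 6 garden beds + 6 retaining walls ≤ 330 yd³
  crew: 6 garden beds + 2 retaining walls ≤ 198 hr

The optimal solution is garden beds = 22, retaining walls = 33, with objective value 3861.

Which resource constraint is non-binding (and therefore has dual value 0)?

mulch: 143/166 (slack 23)
soil: 330/330 (binding)
crew: 198/198 (binding)
By complementary slackness, a constraint with positive slack has shadow price 0 → mulch.

mulch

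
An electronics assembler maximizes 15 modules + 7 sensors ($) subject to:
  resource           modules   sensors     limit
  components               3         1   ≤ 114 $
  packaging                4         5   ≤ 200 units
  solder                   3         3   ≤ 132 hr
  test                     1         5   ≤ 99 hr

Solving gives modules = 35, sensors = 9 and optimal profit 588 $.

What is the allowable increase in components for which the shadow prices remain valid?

Binding constraints: components, solder. The basis is B = [[3,1],[3,3]] with det 6.
Per unit increase in components, x* moves by d = (0.5, -0.5).
The basis stays optimal until sensors reaches 0; allowable increase = 18 $.

18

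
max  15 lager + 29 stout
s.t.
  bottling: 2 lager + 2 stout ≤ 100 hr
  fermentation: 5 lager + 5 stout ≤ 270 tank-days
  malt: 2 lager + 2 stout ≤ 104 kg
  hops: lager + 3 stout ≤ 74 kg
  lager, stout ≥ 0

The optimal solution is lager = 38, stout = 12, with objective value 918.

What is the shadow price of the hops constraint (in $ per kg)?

Check each constraint at x*: bottling 100/100 (tight); fermentation 250/270 (slack 20); malt 100/104 (slack 4); hops 74/74 (tight).
By complementary slackness, y = 0 for the non-binding constraints.
From A_Bᵀ y = c: 2·y_bottling + 1·y_hops = 15; 2·y_bottling + 3·y_hops = 29.
→ y_bottling = 4 and y_hops = 7.
Shadow price of hops = 7.

7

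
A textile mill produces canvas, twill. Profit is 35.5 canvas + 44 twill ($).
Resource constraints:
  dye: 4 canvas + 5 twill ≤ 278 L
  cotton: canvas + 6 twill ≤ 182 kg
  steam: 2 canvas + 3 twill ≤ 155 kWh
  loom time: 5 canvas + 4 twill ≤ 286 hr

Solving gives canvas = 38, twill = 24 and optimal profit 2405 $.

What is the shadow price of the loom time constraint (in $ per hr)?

At the optimum: dye uses 272 of 278 (slack = 6); cotton uses 182 of 182 (binding); steam uses 148 of 155 (slack = 7); loom time uses 286 of 286 (binding).
By complementary slackness, y = 0 for the non-binding constraints.
From A_Bᵀ y = c: 1·y_cotton + 5·y_loom time = 35.5; 6·y_cotton + 4·y_loom time = 44.
Solving: y_cotton = 3, y_loom time = 6.5.
Shadow price of loom time = 6.5.

6.5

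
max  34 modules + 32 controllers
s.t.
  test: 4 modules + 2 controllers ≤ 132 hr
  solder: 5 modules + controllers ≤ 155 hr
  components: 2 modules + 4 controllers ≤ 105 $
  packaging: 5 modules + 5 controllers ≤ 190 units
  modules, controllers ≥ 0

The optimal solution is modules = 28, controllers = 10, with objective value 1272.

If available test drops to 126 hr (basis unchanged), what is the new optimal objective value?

Binding: test and packaging. Non-binding: solder (5 unused), components (9 unused).
Since solder, components are not tight, their duals are 0.
Dual feasibility on the basic columns requires 4·y_test + 5·y_packaging = 34, 2·y_test + 5·y_packaging = 32.
Solving: y_test = 1, y_packaging = 6.
Δz = y_test·Δb = 1 × (-6) = -6, so new z* = 1272 − 6 = 1266.

1266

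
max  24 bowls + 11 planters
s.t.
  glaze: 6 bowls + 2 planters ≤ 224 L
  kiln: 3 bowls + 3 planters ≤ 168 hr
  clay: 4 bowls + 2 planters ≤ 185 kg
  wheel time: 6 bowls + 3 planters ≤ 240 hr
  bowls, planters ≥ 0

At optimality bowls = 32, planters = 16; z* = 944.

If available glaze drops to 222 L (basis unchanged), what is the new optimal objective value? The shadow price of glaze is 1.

Δb = -2, so new z* = 944 + (1)·(-2) = 944 − 2 = 942.

942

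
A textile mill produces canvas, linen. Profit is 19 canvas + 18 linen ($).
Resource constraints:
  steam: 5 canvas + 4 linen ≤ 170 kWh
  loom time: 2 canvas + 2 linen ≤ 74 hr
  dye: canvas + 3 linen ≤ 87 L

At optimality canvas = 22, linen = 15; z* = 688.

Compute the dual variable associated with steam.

1

Binding: steam and loom time. Non-binding: dye (20 unused).
Since dye is not tight, its dual is 0.
From A_Bᵀ y = c: 5·y_steam + 2·y_loom time = 19; 4·y_steam + 2·y_loom time = 18.
This yields shadow prices y_steam = 1, y_loom time = 7.
Shadow price of steam = 1.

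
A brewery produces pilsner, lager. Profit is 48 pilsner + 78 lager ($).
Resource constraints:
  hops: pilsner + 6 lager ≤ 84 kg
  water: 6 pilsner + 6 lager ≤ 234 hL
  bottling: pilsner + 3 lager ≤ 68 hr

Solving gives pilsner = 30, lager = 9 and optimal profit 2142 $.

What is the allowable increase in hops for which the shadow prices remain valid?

27.5

Binding constraints: hops, water. The basis is B = [[1,6],[6,6]] with det -30.
Per unit increase in hops, x* moves by d = (-0.2, 0.2).
The basis stays optimal until bottling becomes binding; allowable increase = 27.5 kg.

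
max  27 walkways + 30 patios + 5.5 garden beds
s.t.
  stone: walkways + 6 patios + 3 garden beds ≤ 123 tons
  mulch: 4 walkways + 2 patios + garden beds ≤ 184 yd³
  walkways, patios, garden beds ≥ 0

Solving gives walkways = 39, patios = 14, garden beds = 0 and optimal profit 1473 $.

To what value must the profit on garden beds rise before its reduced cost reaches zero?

15

Check each constraint at x*: stone 123/123 (tight); mulch 184/184 (tight).
From A_Bᵀ y = c: 1·y_stone + 4·y_mulch = 27; 6·y_stone + 2·y_mulch = 30.
This yields shadow prices y_stone = 3, y_mulch = 6.
garden beds enters the basis when its profit ≥ yᵀa₃ = 3·3 + 6·1 = 15.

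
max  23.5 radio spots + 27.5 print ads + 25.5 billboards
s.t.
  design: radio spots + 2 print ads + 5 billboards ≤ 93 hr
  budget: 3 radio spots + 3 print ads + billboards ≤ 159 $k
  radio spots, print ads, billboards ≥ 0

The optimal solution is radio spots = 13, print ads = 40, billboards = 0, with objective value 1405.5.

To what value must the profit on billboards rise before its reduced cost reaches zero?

Check each constraint at x*: design 93/93 (tight); budget 159/159 (tight).
The binding rows give the dual system: 1·y_design + 3·y_budget = 23.5 and 2·y_design + 3·y_budget = 27.5.
This yields shadow prices y_design = 4, y_budget = 6.5.
billboards enters the basis when its profit ≥ yᵀa₃ = 4·5 + 6.5·1 = 26.5.

26.5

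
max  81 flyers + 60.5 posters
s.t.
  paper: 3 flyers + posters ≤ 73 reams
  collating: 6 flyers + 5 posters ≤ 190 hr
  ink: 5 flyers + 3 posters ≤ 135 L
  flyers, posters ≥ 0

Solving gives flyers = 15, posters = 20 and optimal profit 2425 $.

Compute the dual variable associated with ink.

Binding: collating and ink. Non-binding: paper (8 unused).
Since paper is not tight, its dual is 0.
From A_Bᵀ y = c: 6·y_collating + 5·y_ink = 81; 5·y_collating + 3·y_ink = 60.5.
→ y_collating = 8.5 and y_ink = 6.
Shadow price of ink = 6.

6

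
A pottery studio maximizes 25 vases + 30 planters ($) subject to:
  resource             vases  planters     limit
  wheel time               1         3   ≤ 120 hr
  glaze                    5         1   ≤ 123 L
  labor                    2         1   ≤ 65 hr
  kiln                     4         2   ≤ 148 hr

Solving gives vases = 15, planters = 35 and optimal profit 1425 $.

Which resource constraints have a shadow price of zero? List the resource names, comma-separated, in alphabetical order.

glaze, kiln

wheel time: 120/120 (binding)
glaze: 110/123 (slack 13)
labor: 65/65 (binding)
kiln: 130/148 (slack 18)
By complementary slackness, a constraint with positive slack has shadow price 0 → glaze, kiln.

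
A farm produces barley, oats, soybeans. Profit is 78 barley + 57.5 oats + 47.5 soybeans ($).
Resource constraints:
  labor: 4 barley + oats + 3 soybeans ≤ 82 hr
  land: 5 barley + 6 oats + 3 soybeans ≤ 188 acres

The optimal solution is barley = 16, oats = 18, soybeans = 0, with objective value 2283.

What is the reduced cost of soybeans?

-5

At the optimum: labor uses 82 of 82 (binding); land uses 188 of 188 (binding).
Dual feasibility on the basic columns requires 4·y_labor + 5·y_land = 78, 1·y_labor + 6·y_land = 57.5.
→ y_labor = 9.5 and y_land = 8.
Reduced cost of soybeans: c₃ − yᵀa₃ = 47.5 − (9.5·3 + 8·3) = 47.5 − 52.5 = -5.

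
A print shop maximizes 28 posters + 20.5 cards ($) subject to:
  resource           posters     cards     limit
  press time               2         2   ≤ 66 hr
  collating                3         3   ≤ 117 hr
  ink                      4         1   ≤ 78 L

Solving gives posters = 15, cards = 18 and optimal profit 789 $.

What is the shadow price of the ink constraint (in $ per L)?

At the optimum: press time uses 66 of 66 (binding); collating uses 99 of 117 (slack = 18); ink uses 78 of 78 (binding).
Slack constraints have shadow price 0 (complementary slackness).
From A_Bᵀ y = c: 2·y_press time + 4·y_ink = 28; 2·y_press time + 1·y_ink = 20.5.
Solving: y_press time = 9, y_ink = 2.5.
Shadow price of ink = 2.5.

2.5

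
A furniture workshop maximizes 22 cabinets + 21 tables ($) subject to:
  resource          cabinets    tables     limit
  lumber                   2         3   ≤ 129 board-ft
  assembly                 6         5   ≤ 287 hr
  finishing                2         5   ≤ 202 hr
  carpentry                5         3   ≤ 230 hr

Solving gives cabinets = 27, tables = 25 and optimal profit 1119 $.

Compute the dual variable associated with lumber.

At the optimum: lumber uses 129 of 129 (binding); assembly uses 287 of 287 (binding); finishing uses 179 of 202 (slack = 23); carpentry uses 210 of 230 (slack = 20).
By complementary slackness, y = 0 for the non-binding constraints.
Dual feasibility on the basic columns requires 2·y_lumber + 6·y_assembly = 22, 3·y_lumber + 5·y_assembly = 21.
→ y_lumber = 2 and y_assembly = 3.
Shadow price of lumber = 2.

2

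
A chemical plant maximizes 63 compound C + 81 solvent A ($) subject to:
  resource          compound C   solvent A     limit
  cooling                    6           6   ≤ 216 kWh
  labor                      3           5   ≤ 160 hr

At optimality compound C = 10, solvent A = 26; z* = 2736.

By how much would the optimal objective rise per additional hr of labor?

Check each constraint at x*: cooling 216/216 (tight); labor 160/160 (tight).
From A_Bᵀ y = c: 6·y_cooling + 3·y_labor = 63; 6·y_cooling + 5·y_labor = 81.
Solving: y_cooling = 6, y_labor = 9.
Shadow price of labor = 9.

9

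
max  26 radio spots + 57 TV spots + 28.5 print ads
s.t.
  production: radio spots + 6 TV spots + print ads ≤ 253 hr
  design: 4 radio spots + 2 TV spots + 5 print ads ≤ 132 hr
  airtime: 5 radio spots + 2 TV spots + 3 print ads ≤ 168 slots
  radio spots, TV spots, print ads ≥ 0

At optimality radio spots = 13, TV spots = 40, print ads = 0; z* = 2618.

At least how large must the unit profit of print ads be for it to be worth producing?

Check each constraint at x*: production 253/253 (tight); design 132/132 (tight); airtime 145/168 (slack 23).
Since airtime is not tight, its dual is 0.
From A_Bᵀ y = c: 1·y_production + 4·y_design = 26; 6·y_production + 2·y_design = 57.
Solving: y_production = 8, y_design = 4.5.
print ads enters the basis when its profit ≥ yᵀa₃ = 8·1 + 4.5·5 = 30.5.

30.5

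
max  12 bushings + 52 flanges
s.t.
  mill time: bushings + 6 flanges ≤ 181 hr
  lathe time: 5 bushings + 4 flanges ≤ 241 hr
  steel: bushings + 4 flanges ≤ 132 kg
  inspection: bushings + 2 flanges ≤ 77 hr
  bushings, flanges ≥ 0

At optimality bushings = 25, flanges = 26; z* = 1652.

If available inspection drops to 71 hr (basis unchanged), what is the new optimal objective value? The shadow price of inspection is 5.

Δb = -6, so new z* = 1652 + (5)·(-6) = 1652 − 30 = 1622.

1622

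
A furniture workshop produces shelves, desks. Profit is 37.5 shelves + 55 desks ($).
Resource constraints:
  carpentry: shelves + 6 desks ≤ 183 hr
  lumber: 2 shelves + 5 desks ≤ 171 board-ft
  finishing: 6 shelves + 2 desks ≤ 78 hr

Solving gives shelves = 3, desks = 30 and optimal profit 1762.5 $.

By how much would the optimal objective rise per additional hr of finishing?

5

Binding: carpentry and finishing. Non-binding: lumber (15 unused).
Slack constraints have shadow price 0 (complementary slackness).
Dual feasibility on the basic columns requires 1·y_carpentry + 6·y_finishing = 37.5, 6·y_carpentry + 2·y_finishing = 55.
Solving: y_carpentry = 7.5, y_finishing = 5.
Shadow price of finishing = 5.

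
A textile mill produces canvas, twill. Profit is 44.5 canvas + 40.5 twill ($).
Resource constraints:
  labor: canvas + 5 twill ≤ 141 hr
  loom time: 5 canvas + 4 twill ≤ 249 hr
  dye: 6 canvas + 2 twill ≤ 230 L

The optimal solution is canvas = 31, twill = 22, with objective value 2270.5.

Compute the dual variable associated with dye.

Check each constraint at x*: labor 141/141 (tight); loom time 243/249 (slack 6); dye 230/230 (tight).
By complementary slackness, y = 0 for the non-binding constraint.
Dual feasibility on the basic columns requires 1·y_labor + 6·y_dye = 44.5, 5·y_labor + 2·y_dye = 40.5.
Solving: y_labor = 5.5, y_dye = 6.5.
Shadow price of dye = 6.5.

6.5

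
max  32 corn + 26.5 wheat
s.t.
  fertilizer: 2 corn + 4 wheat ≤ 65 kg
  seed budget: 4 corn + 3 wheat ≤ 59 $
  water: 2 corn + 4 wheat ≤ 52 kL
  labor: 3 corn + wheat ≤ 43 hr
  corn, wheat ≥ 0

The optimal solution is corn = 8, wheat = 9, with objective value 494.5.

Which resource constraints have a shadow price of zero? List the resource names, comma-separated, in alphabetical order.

fertilizer: 52/65 (slack 13)
seed budget: 59/59 (binding)
water: 52/52 (binding)
labor: 33/43 (slack 10)
By complementary slackness, a constraint with positive slack has shadow price 0 → fertilizer, labor.

fertilizer, labor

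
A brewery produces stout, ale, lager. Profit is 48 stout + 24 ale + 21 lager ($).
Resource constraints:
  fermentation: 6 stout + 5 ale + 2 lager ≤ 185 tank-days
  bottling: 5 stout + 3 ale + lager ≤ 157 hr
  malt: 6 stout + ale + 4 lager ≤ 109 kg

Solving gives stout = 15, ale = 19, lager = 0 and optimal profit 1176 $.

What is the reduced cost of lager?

-3

At the optimum: fermentation uses 185 of 185 (binding); bottling uses 132 of 157 (slack = 25); malt uses 109 of 109 (binding).
By complementary slackness, y = 0 for the non-binding constraint.
Dual feasibility on the basic columns requires 6·y_fermentation + 6·y_malt = 48, 5·y_fermentation + 1·y_malt = 24.
Solving: y_fermentation = 4, y_malt = 4.
Reduced cost of lager: c₃ − yᵀa₃ = 21 − (4·2 + 4·4) = 21 − 24 = -3.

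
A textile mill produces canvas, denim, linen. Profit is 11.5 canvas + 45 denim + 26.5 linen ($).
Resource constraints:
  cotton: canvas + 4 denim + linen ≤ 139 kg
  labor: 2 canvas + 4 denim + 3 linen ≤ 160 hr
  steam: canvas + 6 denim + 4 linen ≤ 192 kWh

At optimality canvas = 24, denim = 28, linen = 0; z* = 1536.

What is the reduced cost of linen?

Check each constraint at x*: cotton 136/139 (slack 3); labor 160/160 (tight); steam 192/192 (tight).
Since cotton is not tight, its dual is 0.
Dual feasibility on the basic columns requires 2·y_labor + 1·y_steam = 11.5, 4·y_labor + 6·y_steam = 45.
Solving: y_labor = 3, y_steam = 5.5.
Reduced cost of linen: c₃ − yᵀa₃ = 26.5 − (3·3 + 5.5·4) = 26.5 − 31 = -4.5.

-4.5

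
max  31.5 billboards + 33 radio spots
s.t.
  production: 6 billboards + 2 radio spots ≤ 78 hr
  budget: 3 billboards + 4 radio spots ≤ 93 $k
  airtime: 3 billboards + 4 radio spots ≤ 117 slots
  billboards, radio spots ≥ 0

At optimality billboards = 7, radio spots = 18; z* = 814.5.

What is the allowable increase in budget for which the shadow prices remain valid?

Binding constraints: production, budget. The basis is B = [[6,2],[3,4]] with det 18.
Per unit increase in budget, x* moves by d = (-0.1111, 0.3333).
The basis stays optimal until airtime becomes binding; allowable increase = 24 $k.

24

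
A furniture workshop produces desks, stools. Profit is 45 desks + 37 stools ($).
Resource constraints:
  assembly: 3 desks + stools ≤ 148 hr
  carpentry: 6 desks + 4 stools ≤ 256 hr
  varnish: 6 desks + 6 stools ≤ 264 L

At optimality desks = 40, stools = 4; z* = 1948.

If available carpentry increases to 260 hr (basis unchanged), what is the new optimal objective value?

1964

Check each constraint at x*: assembly 124/148 (slack 24); carpentry 256/256 (tight); varnish 264/264 (tight).
By complementary slackness, y = 0 for the non-binding constraint.
From A_Bᵀ y = c: 6·y_carpentry + 6·y_varnish = 45; 4·y_carpentry + 6·y_varnish = 37.
Solving: y_carpentry = 4, y_varnish = 3.5.
Δz = y_carpentry·Δb = 4 × (4) = 16, so new z* = 1948 + 16 = 1964.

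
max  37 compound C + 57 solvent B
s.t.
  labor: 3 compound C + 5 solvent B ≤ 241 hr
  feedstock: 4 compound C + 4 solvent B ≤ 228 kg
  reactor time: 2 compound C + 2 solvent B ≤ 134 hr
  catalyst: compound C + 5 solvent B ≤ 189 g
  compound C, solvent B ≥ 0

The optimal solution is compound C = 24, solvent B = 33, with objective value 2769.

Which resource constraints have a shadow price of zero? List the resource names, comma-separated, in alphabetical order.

labor, reactor time

labor: 237/241 (slack 4)
feedstock: 228/228 (binding)
reactor time: 114/134 (slack 20)
catalyst: 189/189 (binding)
By complementary slackness, a constraint with positive slack has shadow price 0 → labor, reactor time.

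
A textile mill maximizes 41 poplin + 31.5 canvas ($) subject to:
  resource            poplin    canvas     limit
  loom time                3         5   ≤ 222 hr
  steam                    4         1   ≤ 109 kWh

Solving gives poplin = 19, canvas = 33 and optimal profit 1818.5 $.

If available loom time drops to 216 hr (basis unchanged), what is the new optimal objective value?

Check each constraint at x*: loom time 222/222 (tight); steam 109/109 (tight).
The binding rows give the dual system: 3·y_loom time + 4·y_steam = 41 and 5·y_loom time + 1·y_steam = 31.5.
Solving: y_loom time = 5, y_steam = 6.5.
Δz = y_loom time·Δb = 5 × (-6) = -30, so new z* = 1818.5 − 30 = 1788.5.

1788.5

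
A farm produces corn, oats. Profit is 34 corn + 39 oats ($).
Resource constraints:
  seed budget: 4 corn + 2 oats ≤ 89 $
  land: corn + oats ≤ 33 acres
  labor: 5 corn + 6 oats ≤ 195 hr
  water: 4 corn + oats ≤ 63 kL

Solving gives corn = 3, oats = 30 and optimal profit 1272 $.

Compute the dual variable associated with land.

Binding: land and labor. Non-binding: seed budget (17 unused), water (21 unused).
Slack constraints have shadow price 0 (complementary slackness).
The binding rows give the dual system: 1·y_land + 5·y_labor = 34 and 1·y_land + 6·y_labor = 39.
This yields shadow prices y_land = 9, y_labor = 5.
Shadow price of land = 9.

9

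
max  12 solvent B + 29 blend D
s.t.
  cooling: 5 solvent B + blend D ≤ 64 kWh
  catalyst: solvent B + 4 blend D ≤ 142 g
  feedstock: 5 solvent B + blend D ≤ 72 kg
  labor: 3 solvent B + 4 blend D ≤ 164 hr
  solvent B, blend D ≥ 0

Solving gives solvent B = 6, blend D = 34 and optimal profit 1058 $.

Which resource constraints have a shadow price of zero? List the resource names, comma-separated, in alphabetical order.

cooling: 64/64 (binding)
catalyst: 142/142 (binding)
feedstock: 64/72 (slack 8)
labor: 154/164 (slack 10)
By complementary slackness, a constraint with positive slack has shadow price 0 → feedstock, labor.

feedstock, labor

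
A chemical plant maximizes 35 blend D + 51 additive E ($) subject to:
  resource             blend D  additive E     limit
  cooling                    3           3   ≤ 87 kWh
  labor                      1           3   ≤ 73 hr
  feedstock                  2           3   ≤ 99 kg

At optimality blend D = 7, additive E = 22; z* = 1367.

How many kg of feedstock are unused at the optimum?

feedstock used = 2·7 + 3·22 = 80; slack = 99 − 80 = 19.

19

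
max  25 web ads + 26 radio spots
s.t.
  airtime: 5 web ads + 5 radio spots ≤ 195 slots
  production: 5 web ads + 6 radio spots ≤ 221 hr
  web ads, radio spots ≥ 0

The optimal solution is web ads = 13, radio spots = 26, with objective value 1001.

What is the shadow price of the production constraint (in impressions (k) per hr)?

At the optimum: airtime uses 195 of 195 (binding); production uses 221 of 221 (binding).
Dual feasibility on the basic columns requires 5·y_airtime + 5·y_production = 25, 5·y_airtime + 6·y_production = 26.
→ y_airtime = 4 and y_production = 1.
Shadow price of production = 1.

1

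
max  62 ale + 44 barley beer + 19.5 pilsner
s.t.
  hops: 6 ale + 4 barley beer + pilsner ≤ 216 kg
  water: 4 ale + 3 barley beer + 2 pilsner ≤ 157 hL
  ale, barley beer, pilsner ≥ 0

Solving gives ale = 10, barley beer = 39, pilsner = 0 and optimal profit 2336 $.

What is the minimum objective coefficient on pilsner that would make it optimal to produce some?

21

Check each constraint at x*: hops 216/216 (tight); water 157/157 (tight).
From A_Bᵀ y = c: 6·y_hops + 4·y_water = 62; 4·y_hops + 3·y_water = 44.
→ y_hops = 5 and y_water = 8.
pilsner enters the basis when its profit ≥ yᵀa₃ = 5·1 + 8·2 = 21.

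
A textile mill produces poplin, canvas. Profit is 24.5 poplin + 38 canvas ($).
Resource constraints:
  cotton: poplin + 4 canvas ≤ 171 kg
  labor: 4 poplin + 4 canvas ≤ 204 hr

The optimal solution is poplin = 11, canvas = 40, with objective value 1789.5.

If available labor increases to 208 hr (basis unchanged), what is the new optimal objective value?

1809.5

At the optimum: cotton uses 171 of 171 (binding); labor uses 204 of 204 (binding).
The binding rows give the dual system: 1·y_cotton + 4·y_labor = 24.5 and 4·y_cotton + 4·y_labor = 38.
→ y_cotton = 4.5 and y_labor = 5.
Δz = y_labor·Δb = 5 × (4) = 20, so new z* = 1789.5 + 20 = 1809.5.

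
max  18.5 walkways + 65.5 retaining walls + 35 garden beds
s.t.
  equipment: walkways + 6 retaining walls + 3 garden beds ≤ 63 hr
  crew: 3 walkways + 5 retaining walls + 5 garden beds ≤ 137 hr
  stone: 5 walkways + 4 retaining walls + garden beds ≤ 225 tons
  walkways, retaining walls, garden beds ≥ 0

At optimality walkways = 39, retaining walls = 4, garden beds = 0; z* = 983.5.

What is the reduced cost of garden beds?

-6.5

Binding: equipment and crew. Non-binding: stone (14 unused).
Slack constraints have shadow price 0 (complementary slackness).
From A_Bᵀ y = c: 1·y_equipment + 3·y_crew = 18.5; 6·y_equipment + 5·y_crew = 65.5.
This yields shadow prices y_equipment = 8, y_crew = 3.5.
Reduced cost of garden beds: c₃ − yᵀa₃ = 35 − (8·3 + 3.5·5) = 35 − 41.5 = -6.5.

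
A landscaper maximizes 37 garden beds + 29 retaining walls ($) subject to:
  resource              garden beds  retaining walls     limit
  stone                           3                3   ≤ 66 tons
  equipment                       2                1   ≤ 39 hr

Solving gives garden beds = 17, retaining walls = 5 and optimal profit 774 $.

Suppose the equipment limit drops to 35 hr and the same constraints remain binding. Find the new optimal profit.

742

Both stone and equipment are binding at x*.
Dual feasibility on the basic columns requires 3·y_stone + 2·y_equipment = 37, 3·y_stone + 1·y_equipment = 29.
→ y_stone = 7 and y_equipment = 8.
Δz = y_equipment·Δb = 8 × (-4) = -32, so new z* = 774 − 32 = 742.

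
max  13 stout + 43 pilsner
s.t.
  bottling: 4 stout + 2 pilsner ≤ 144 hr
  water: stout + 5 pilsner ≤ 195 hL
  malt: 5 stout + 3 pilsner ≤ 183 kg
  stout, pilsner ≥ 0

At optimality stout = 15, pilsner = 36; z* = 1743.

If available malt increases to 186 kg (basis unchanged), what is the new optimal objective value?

1746

Binding: water and malt. Non-binding: bottling (12 unused).
Since bottling is not tight, its dual is 0.
Dual feasibility on the basic columns requires 1·y_water + 5·y_malt = 13, 5·y_water + 3·y_malt = 43.
→ y_water = 8 and y_malt = 1.
Δz = y_malt·Δb = 1 × (3) = 3, so new z* = 1743 + 3 = 1746.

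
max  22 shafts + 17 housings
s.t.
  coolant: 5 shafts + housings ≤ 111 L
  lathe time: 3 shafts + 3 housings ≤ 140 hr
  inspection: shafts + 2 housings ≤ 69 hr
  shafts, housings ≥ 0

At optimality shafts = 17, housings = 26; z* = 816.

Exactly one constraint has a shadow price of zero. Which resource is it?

coolant: 111/111 (binding)
lathe time: 129/140 (slack 11)
inspection: 69/69 (binding)
By complementary slackness, a constraint with positive slack has shadow price 0 → lathe time.

lathe time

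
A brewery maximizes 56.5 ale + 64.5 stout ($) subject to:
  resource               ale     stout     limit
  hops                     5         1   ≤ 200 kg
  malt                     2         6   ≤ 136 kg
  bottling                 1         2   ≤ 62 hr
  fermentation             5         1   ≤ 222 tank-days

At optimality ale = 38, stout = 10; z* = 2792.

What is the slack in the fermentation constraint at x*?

22

fermentation used = 5·38 + 1·10 = 200; slack = 222 − 200 = 22.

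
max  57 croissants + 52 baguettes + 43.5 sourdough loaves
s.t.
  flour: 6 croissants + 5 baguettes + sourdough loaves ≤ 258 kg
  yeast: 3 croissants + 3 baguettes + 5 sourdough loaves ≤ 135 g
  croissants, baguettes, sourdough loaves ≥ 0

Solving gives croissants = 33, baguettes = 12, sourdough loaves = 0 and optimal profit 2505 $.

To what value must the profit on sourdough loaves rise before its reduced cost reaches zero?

50

At the optimum: flour uses 258 of 258 (binding); yeast uses 135 of 135 (binding).
Dual feasibility on the basic columns requires 6·y_flour + 3·y_yeast = 57, 5·y_flour + 3·y_yeast = 52.
Solving: y_flour = 5, y_yeast = 9.
sourdough loaves enters the basis when its profit ≥ yᵀa₃ = 5·1 + 9·5 = 50.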